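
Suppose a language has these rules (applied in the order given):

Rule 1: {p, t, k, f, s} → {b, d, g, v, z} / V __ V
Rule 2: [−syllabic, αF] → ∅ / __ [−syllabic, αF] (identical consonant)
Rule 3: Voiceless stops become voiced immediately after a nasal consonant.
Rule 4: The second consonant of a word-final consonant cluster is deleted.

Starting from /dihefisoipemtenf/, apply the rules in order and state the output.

dihevizoibemden

Rule 1 (intervocalic voicing): /f/ is a voiceless obstruent between vowels /e/ and /i/, so it voices to [v]. /s/ is a voiceless obstruent between vowels /i/ and /o/, so it voices to [z]. /p/ is a voiceless obstruent between vowels /i/ and /e/, so it voices to [b]. /dihefisoipemtenf/ → dihevizoibemtenf.
Rule 2 (degemination): no segment meets the environment; /dihevizoibemtenf/ is unchanged.
Rule 3 (post-nasal voicing): /t/ is a voiceless stop immediately after the nasal /m/, so it voices to [d]. /dihevizoibemtenf/ → dihevizoibemdenf.
Rule 4 (final cluster simplification): /f/ is the second consonant of a word-final cluster /nf/, so it deletes. /dihevizoibemdenf/ → dihevizoibemden.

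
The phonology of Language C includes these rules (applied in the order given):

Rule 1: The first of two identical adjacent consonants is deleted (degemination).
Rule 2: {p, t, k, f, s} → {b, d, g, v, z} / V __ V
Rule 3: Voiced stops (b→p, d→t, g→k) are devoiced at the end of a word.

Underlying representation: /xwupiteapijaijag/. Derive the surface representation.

Rule 1 (degemination): no segment meets the environment; /xwupiteapijaijag/ is unchanged.
Rule 2 (intervocalic voicing): /p/ is a voiceless obstruent between vowels /u/ and /i/, so it voices to [b]. /t/ is a voiceless obstruent between vowels /i/ and /e/, so it voices to [d]. /p/ is a voiceless obstruent between vowels /a/ and /i/, so it voices to [b]. /xwupiteapijaijag/ → xwubideabijaijag.
Rule 3 (final devoicing): /g/ is a voiced stop in word-final position, so it devoices to [k]. /xwubideabijaijag/ → xwubideabijaijak.

xwubideabijaijak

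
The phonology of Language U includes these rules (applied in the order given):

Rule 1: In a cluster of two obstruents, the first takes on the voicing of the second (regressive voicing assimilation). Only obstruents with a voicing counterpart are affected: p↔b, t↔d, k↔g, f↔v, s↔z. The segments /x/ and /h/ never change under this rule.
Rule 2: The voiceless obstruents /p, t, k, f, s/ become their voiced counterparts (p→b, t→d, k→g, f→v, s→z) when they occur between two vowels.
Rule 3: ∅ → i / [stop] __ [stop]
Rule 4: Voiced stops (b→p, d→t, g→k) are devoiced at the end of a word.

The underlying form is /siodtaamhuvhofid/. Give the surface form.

siotitaamhufhovit

Rule 1 (regressive voicing assimilation): /d/ precedes the voiceless obstruent /t/, so it devoices to [t] by assimilation. /v/ precedes the voiceless obstruent /h/, so it devoices to [f] by assimilation. /siodtaamhuvhofid/ → siottaamhufhofid.
Rule 2 (intervocalic voicing): /f/ is a voiceless obstruent between vowels /o/ and /i/, so it voices to [v]. /siottaamhufhofid/ → siottaamhufhovid.
Rule 3 (stop-cluster i-epenthesis): /t/ and /t/ form a stop–stop cluster, so [i] is inserted between them. /siottaamhufhovid/ → siotitaamhufhovid.
Rule 4 (final devoicing): /d/ is a voiced stop in word-final position, so it devoices to [t]. /siotitaamhufhovid/ → siotitaamhufhovit.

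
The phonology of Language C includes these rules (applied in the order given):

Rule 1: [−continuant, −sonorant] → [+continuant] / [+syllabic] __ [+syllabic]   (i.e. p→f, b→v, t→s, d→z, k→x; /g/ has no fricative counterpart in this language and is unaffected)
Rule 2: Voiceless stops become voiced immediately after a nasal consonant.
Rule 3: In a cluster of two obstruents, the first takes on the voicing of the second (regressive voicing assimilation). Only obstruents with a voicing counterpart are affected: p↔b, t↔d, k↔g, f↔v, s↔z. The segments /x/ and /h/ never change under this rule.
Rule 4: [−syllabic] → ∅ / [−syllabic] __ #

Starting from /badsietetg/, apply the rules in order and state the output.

batsiesed

Rule 1 (intervocalic spirantization): /t/ is a stop between vowels /e/ and /e/, so it spirantizes to the fricative [s]. /badsietetg/ → badsiesetg.
Rule 2 (post-nasal voicing): no segment meets the environment; /badsiesetg/ is unchanged.
Rule 3 (regressive voicing assimilation): /d/ precedes the voiceless obstruent /s/, so it devoices to [t] by assimilation. /t/ precedes the voiced obstruent /g/, so it voices to [d] by assimilation. /badsiesetg/ → batsiesedg.
Rule 4 (final cluster simplification): /g/ is the second consonant of a word-final cluster /dg/, so it deletes. /batsiesedg/ → batsiesed.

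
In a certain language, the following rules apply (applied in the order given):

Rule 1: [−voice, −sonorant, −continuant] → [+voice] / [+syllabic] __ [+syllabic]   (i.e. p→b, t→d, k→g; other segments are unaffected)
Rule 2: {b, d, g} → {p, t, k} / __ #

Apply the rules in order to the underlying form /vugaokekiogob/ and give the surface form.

Rule 1 (intervocalic voicing): /k/ is a voiceless stop between vowels /o/ and /e/, so it voices to [g]. /k/ is a voiceless stop between vowels /e/ and /i/, so it voices to [g]. /vugaokekiogob/ → vugaogegiogob.
Rule 2 (final devoicing): /b/ is a voiced stop in word-final position, so it devoices to [p]. /vugaogegiogob/ → vugaogegiogop.

vugaogegiogop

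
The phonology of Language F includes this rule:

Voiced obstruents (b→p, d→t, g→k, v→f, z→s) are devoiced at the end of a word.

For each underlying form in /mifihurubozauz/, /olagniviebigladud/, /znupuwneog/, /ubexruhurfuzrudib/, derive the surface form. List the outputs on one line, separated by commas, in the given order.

/mifihurubozauz/: /z/ is a voiced obstruent in word-final position, so it devoices to [s]. → [mifihurubozaus].
/olagniviebigladud/: /d/ is a voiced obstruent in word-final position, so it devoices to [t]. → [olagniviebigladut].
/znupuwneog/: /g/ is a voiced obstruent in word-final position, so it devoices to [k]. → [znupuwneok].
/ubexruhurfuzrudib/: /b/ is a voiced obstruent in word-final position, so it devoices to [p]. → [ubexruhurfuzrudip].

mifihurubozaus, olagniviebigladut, znupuwneok, ubexruhurfuzrudip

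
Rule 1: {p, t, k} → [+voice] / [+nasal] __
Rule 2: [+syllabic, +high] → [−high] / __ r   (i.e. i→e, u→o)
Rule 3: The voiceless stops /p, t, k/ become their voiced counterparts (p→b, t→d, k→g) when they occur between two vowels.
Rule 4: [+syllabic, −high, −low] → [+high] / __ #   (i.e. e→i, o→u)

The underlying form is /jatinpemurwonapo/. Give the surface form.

Rule 1 (post-nasal voicing): /p/ is a voiceless stop immediately after the nasal /n/, so it voices to [b]. /jatinpemurwonapo/ → jatinbemurwonapo.
Rule 2 (pre-rhotic lowering): /u/ is a high vowel immediately before /r/, so it lowers to [o]. /jatinbemurwonapo/ → jatinbemorwonapo.
Rule 3 (intervocalic voicing): /t/ is a voiceless stop between vowels /a/ and /i/, so it voices to [d]. /p/ is a voiceless stop between vowels /a/ and /o/, so it voices to [b]. /jatinbemorwonapo/ → jadinbemorwonabo.
Rule 4 (final vowel raising): /o/ is a mid vowel in word-final position, so it raises to [u]. /jadinbemorwonabo/ → jadinbemorwonabu.

jadinbemorwonabu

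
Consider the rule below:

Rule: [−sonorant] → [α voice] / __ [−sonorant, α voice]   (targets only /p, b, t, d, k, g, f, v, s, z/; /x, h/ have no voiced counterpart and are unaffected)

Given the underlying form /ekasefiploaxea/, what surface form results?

ekasefiploaxea

No segment of /ekasefiploaxea/ meets the structural description of the rule, so the form surfaces unchanged.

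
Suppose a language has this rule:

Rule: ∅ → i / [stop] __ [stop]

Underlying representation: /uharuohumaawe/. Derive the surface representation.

uharuohumaawe

No segment of /uharuohumaawe/ meets the structural description of the rule, so the form surfaces unchanged.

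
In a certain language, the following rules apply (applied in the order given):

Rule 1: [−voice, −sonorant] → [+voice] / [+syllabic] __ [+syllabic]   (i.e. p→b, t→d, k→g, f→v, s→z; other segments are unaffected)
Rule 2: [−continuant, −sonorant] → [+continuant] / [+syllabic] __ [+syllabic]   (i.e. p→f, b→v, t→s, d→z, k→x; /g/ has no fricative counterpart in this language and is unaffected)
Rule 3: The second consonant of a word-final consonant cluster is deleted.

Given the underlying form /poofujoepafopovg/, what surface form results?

Rule 1 (intervocalic voicing): /f/ is a voiceless obstruent between vowels /o/ and /u/, so it voices to [v]. /p/ is a voiceless obstruent between vowels /e/ and /a/, so it voices to [b]. /f/ is a voiceless obstruent between vowels /a/ and /o/, so it voices to [v]. /p/ is a voiceless obstruent between vowels /o/ and /o/, so it voices to [b]. /poofujoepafopovg/ → poovujoebavobovg.
Rule 2 (intervocalic spirantization): /b/ is a stop between vowels /e/ and /a/, so it spirantizes to the fricative [v]. /b/ is a stop between vowels /o/ and /o/, so it spirantizes to the fricative [v]. /poovujoebavobovg/ → poovujoevavovovg.
Rule 3 (final cluster simplification): /g/ is the second consonant of a word-final cluster /vg/, so it deletes. /poovujoevavovovg/ → poovujoevavovov.

poovujoevavovov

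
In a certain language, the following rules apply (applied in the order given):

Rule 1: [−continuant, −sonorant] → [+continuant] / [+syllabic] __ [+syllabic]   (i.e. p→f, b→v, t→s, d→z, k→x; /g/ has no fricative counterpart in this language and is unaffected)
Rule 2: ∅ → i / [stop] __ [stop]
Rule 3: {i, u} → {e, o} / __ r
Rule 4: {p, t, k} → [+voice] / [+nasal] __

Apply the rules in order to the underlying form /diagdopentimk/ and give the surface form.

diagidofendimg

Rule 1 (intervocalic spirantization): /p/ is a stop between vowels /o/ and /e/, so it spirantizes to the fricative [f]. /diagdopentimk/ → diagdofentimk.
Rule 2 (stop-cluster i-epenthesis): /g/ and /d/ form a stop–stop cluster, so [i] is inserted between them. /diagdofentimk/ → diagidofentimk.
Rule 3 (pre-rhotic lowering): no segment meets the environment; /diagidofentimk/ is unchanged.
Rule 4 (post-nasal voicing): /t/ is a voiceless stop immediately after the nasal /n/, so it voices to [d]. /k/ is a voiceless stop immediately after the nasal /m/, so it voices to [g]. /diagidofentimk/ → diagidofendimg.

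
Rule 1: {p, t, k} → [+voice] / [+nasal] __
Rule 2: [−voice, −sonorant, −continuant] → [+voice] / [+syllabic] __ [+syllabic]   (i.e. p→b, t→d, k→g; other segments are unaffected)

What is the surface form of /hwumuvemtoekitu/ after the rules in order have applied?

Rule 1 (post-nasal voicing): /t/ is a voiceless stop immediately after the nasal /m/, so it voices to [d]. /hwumuvemtoekitu/ → hwumuvemdoekitu.
Rule 2 (intervocalic voicing): /k/ is a voiceless stop between vowels /e/ and /i/, so it voices to [g]. /t/ is a voiceless stop between vowels /i/ and /u/, so it voices to [d]. /hwumuvemdoekitu/ → hwumuvemdoegidu.

hwumuvemdoegidu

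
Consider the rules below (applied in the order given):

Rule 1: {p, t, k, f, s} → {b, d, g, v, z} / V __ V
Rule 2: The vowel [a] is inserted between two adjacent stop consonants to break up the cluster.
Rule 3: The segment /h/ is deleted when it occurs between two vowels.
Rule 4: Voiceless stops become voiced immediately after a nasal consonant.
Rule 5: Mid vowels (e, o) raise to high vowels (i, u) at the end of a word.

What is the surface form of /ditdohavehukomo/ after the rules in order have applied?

Rule 1 (intervocalic voicing): /k/ is a voiceless obstruent between vowels /u/ and /o/, so it voices to [g]. /ditdohavehukomo/ → ditdohavehugomo.
Rule 2 (stop-cluster a-epenthesis): /t/ and /d/ form a stop–stop cluster, so [a] is inserted between them. /ditdohavehugomo/ → ditadohavehugomo.
Rule 3 (intervocalic h-deletion): /h/ occurs between vowels /o/ and /a/, so it deletes. /h/ occurs between vowels /e/ and /u/, so it deletes. /ditadohavehugomo/ → ditadoaveugomo.
Rule 4 (post-nasal voicing): no segment meets the environment; /ditadoaveugomo/ is unchanged.
Rule 5 (final vowel raising): /o/ is a mid vowel in word-final position, so it raises to [u]. /ditadoaveugomo/ → ditadoaveugomu.

ditadoaveugomu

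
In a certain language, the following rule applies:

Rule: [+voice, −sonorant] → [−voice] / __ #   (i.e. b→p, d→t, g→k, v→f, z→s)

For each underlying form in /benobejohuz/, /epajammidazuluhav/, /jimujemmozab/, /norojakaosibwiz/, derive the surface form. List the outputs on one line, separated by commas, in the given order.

/benobejohuz/: /z/ is a voiced obstruent in word-final position, so it devoices to [s]. → [benobejohus].
/epajammidazuluhav/: /v/ is a voiced obstruent in word-final position, so it devoices to [f]. → [epajammidazuluhaf].
/jimujemmozab/: /b/ is a voiced obstruent in word-final position, so it devoices to [p]. → [jimujemmozap].
/norojakaosibwiz/: /z/ is a voiced obstruent in word-final position, so it devoices to [s]. → [norojakaosibwis].

benobejohus, epajammidazuluhaf, jimujemmozap, norojakaosibwis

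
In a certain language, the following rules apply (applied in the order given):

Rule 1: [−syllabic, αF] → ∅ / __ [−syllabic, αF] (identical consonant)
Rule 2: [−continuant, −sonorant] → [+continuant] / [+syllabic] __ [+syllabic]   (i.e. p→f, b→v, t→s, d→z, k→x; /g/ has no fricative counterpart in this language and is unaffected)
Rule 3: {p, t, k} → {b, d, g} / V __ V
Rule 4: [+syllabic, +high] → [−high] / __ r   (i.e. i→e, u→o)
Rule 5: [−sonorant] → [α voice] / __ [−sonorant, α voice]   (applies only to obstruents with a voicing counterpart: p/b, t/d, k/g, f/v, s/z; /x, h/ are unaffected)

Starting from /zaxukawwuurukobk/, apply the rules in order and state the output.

zaxuxawuoruxopk

Rule 1 (degemination): /ww/ is a geminate; the first /w/ deletes. /zaxukawwuurukobk/ → zaxukawuurukobk.
Rule 2 (intervocalic spirantization): /k/ is a stop between vowels /u/ and /a/, so it spirantizes to the fricative [x]. /k/ is a stop between vowels /u/ and /o/, so it spirantizes to the fricative [x]. /zaxukawuurukobk/ → zaxuxawuuruxobk.
Rule 3 (intervocalic voicing): no segment meets the environment; /zaxuxawuuruxobk/ is unchanged.
Rule 4 (pre-rhotic lowering): /u/ is a high vowel immediately before /r/, so it lowers to [o]. /zaxuxawuuruxobk/ → zaxuxawuoruxobk.
Rule 5 (regressive voicing assimilation): /b/ precedes the voiceless obstruent /k/, so it devoices to [p] by assimilation. /zaxuxawuoruxobk/ → zaxuxawuoruxopk.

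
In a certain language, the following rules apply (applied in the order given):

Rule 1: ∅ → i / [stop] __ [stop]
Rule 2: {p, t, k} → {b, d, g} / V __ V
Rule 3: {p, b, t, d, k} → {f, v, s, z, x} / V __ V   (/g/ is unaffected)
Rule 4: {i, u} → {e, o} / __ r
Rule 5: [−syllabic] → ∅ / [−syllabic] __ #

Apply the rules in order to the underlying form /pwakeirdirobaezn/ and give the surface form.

pwageerderovaez

Rule 1 (stop-cluster i-epenthesis): no segment meets the environment; /pwakeirdirobaezn/ is unchanged.
Rule 2 (intervocalic voicing): /k/ is a voiceless stop between vowels /a/ and /e/, so it voices to [g]. /pwakeirdirobaezn/ → pwageirdirobaezn.
Rule 3 (intervocalic spirantization): /b/ is a stop between vowels /o/ and /a/, so it spirantizes to the fricative [v]. /pwageirdirobaezn/ → pwageirdirovaezn.
Rule 4 (pre-rhotic lowering): /i/ is a high vowel immediately before /r/, so it lowers to [e]. /i/ is a high vowel immediately before /r/, so it lowers to [e]. /pwageirdirovaezn/ → pwageerderovaezn.
Rule 5 (final cluster simplification): /n/ is the second consonant of a word-final cluster /zn/, so it deletes. /pwageerderovaezn/ → pwageerderovaez.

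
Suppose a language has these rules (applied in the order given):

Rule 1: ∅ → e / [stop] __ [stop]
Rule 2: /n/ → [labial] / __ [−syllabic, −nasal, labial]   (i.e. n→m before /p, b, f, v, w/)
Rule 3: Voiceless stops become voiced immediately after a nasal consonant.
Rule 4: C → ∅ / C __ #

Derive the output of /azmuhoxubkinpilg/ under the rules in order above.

azmuhoxubekimbil

Rule 1 (stop-cluster e-epenthesis): /b/ and /k/ form a stop–stop cluster, so [e] is inserted between them. /azmuhoxubkinpilg/ → azmuhoxubekinpilg.
Rule 2 (nasal place assimilation): /n/ precedes the labial consonant /p/, so it assimilates in place to [m]. /azmuhoxubekinpilg/ → azmuhoxubekimpilg.
Rule 3 (post-nasal voicing): /p/ is a voiceless stop immediately after the nasal /m/, so it voices to [b]. /azmuhoxubekimpilg/ → azmuhoxubekimbilg.
Rule 4 (final cluster simplification): /g/ is the second consonant of a word-final cluster /lg/, so it deletes. /azmuhoxubekimbilg/ → azmuhoxubekimbil.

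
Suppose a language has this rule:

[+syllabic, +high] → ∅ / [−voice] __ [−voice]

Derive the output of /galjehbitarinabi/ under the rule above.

No segment of /galjehbitarinabi/ meets the structural description of the rule, so the form surfaces unchanged.

galjehbitarinabi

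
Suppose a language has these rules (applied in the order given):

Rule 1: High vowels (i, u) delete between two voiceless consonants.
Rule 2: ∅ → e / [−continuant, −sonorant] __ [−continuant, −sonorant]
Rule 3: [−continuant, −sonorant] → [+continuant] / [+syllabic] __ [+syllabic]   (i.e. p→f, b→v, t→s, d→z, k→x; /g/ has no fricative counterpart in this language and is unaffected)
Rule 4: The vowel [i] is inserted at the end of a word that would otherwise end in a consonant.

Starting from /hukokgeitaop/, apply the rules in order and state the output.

hkoxegeisaopi

Rule 1 (high vowel syncope): /u/ is a high vowel flanked by voiceless consonants /h/ and /k/, so it deletes. /hukokgeitaop/ → hkokgeitaop.
Rule 2 (stop-cluster e-epenthesis): /k/ and /g/ form a stop–stop cluster, so [e] is inserted between them. /hkokgeitaop/ → hkokegeitaop.
Rule 3 (intervocalic spirantization): /k/ is a stop between vowels /o/ and /e/, so it spirantizes to the fricative [x]. /t/ is a stop between vowels /i/ and /a/, so it spirantizes to the fricative [s]. /hkokegeitaop/ → hkoxegeisaop.
Rule 4 (final i-epenthesis): the form ends in the consonant /p/, so [i] is inserted word-finally. /hkoxegeisaop/ → hkoxegeisaopi.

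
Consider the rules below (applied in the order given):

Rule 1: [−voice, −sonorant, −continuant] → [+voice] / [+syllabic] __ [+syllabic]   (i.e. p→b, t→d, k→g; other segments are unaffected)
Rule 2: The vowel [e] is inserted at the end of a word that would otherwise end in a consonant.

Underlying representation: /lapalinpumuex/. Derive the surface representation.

labalinpumuexe

Rule 1 (intervocalic voicing): /p/ is a voiceless stop between vowels /a/ and /a/, so it voices to [b]. /lapalinpumuex/ → labalinpumuex.
Rule 2 (final e-epenthesis): the form ends in the consonant /x/, so [e] is inserted word-finally. /labalinpumuex/ → labalinpumuexe.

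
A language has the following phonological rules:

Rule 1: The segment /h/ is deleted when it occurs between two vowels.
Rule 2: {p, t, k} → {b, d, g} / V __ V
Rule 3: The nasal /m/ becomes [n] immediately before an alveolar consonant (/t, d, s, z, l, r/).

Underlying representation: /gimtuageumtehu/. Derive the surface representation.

gintuageunteu

Rule 1 (intervocalic h-deletion): /h/ occurs between vowels /e/ and /u/, so it deletes. /gimtuageumtehu/ → gimtuageumteu.
Rule 2 (intervocalic voicing): no segment meets the environment; /gimtuageumteu/ is unchanged.
Rule 3 (nasal place assimilation): /m/ precedes the alveolar consonant /t/, so it assimilates in place to [n]. /m/ precedes the alveolar consonant /t/, so it assimilates in place to [n]. /gimtuageumteu/ → gintuageunteu.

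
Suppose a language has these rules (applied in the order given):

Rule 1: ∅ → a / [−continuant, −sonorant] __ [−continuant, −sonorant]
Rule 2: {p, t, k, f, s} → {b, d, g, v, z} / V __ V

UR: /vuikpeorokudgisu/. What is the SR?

Rule 1 (stop-cluster a-epenthesis): /k/ and /p/ form a stop–stop cluster, so [a] is inserted between them. /d/ and /g/ form a stop–stop cluster, so [a] is inserted between them. /vuikpeorokudgisu/ → vuikapeorokudagisu.
Rule 2 (intervocalic voicing): /k/ is a voiceless obstruent between vowels /i/ and /a/, so it voices to [g]. /p/ is a voiceless obstruent between vowels /a/ and /e/, so it voices to [b]. /k/ is a voiceless obstruent between vowels /o/ and /u/, so it voices to [g]. /s/ is a voiceless obstruent between vowels /i/ and /u/, so it voices to [z]. /vuikapeorokudagisu/ → vuigabeorogudagizu.

vuigabeorogudagizu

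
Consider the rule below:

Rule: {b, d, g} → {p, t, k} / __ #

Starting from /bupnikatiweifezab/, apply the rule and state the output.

/b/ is a voiced stop in word-final position, so it devoices to [p].
The other instance of /b/ does not occur in the required environment and remains unchanged.
Surface form: [bupnikatiweifezap].

bupnikatiweifezap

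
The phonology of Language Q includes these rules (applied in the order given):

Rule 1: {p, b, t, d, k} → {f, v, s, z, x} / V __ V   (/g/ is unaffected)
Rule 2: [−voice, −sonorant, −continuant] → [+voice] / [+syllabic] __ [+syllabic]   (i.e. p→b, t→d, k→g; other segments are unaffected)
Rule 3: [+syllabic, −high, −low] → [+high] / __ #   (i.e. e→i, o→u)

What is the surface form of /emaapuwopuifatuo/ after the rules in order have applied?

Rule 1 (intervocalic spirantization): /p/ is a stop between vowels /a/ and /u/, so it spirantizes to the fricative [f]. /p/ is a stop between vowels /o/ and /u/, so it spirantizes to the fricative [f]. /t/ is a stop between vowels /a/ and /u/, so it spirantizes to the fricative [s]. /emaapuwopuifatuo/ → emaafuwofuifasuo.
Rule 2 (intervocalic voicing): no segment meets the environment; /emaafuwofuifasuo/ is unchanged.
Rule 3 (final vowel raising): /o/ is a mid vowel in word-final position, so it raises to [u]. /emaafuwofuifasuo/ → emaafuwofuifasuu.

emaafuwofuifasuu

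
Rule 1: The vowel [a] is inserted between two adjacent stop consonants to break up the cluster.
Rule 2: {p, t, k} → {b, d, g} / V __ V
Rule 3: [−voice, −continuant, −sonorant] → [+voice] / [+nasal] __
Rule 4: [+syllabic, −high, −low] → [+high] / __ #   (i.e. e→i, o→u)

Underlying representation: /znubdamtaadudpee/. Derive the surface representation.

Rule 1 (stop-cluster a-epenthesis): /b/ and /d/ form a stop–stop cluster, so [a] is inserted between them. /d/ and /p/ form a stop–stop cluster, so [a] is inserted between them. /znubdamtaadudpee/ → znubadamtaadudapee.
Rule 2 (intervocalic voicing): /p/ is a voiceless stop between vowels /a/ and /e/, so it voices to [b]. /znubadamtaadudapee/ → znubadamtaadudabee.
Rule 3 (post-nasal voicing): /t/ is a voiceless stop immediately after the nasal /m/, so it voices to [d]. /znubadamtaadudabee/ → znubadamdaadudabee.
Rule 4 (final vowel raising): /e/ is a mid vowel in word-final position, so it raises to [i]. /znubadamdaadudabee/ → znubadamdaadudabei.

znubadamdaadudabei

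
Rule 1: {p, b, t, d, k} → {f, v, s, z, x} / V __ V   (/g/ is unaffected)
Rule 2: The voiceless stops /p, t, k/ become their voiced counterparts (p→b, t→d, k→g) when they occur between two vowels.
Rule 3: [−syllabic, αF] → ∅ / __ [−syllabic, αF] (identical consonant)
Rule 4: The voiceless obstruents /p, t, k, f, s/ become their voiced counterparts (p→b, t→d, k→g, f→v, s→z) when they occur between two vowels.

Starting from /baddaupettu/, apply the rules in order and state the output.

badauvedu

Rule 1 (intervocalic spirantization): /p/ is a stop between vowels /u/ and /e/, so it spirantizes to the fricative [f]. /baddaupettu/ → baddaufettu.
Rule 2 (intervocalic voicing): no segment meets the environment; /baddaufettu/ is unchanged.
Rule 3 (degemination): /dd/ is a geminate; the first /d/ deletes. /tt/ is a geminate; the first /t/ deletes. /baddaufettu/ → badaufetu.
Rule 4 (intervocalic voicing): /f/ is a voiceless obstruent between vowels /u/ and /e/, so it voices to [v]. /t/ is a voiceless obstruent between vowels /e/ and /u/, so it voices to [d]. /badaufetu/ → badauvedu.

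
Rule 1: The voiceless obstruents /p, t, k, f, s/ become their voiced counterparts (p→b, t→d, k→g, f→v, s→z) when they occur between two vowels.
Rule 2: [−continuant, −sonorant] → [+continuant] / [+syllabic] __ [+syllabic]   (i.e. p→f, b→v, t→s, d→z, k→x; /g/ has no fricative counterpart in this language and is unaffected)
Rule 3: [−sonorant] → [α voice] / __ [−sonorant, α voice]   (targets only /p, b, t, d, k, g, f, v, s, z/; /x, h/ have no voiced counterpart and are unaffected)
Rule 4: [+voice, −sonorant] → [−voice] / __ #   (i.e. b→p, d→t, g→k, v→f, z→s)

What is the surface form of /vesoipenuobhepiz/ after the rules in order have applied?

vezoivenuophevis

Rule 1 (intervocalic voicing): /s/ is a voiceless obstruent between vowels /e/ and /o/, so it voices to [z]. /p/ is a voiceless obstruent between vowels /i/ and /e/, so it voices to [b]. /p/ is a voiceless obstruent between vowels /e/ and /i/, so it voices to [b]. /vesoipenuobhepiz/ → vezoibenuobhebiz.
Rule 2 (intervocalic spirantization): /b/ is a stop between vowels /i/ and /e/, so it spirantizes to the fricative [v]. /b/ is a stop between vowels /e/ and /i/, so it spirantizes to the fricative [v]. /vezoibenuobhebiz/ → vezoivenuobheviz.
Rule 3 (regressive voicing assimilation): /b/ precedes the voiceless obstruent /h/, so it devoices to [p] by assimilation. /vezoivenuobheviz/ → vezoivenuopheviz.
Rule 4 (final devoicing): /z/ is a voiced obstruent in word-final position, so it devoices to [s]. /vezoivenuopheviz/ → vezoivenuophevis.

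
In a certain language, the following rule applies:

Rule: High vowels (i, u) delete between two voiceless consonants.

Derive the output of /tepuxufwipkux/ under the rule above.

/u/ is a high vowel flanked by voiceless consonants /p/ and /x/, so it deletes.
/u/ is a high vowel flanked by voiceless consonants /x/ and /f/, so it deletes.
/u/ is a high vowel flanked by voiceless consonants /k/ and /x/, so it deletes.
The other instance of /i/ does not occur in the required environment and remains unchanged.
Surface form: [tepxfwipkx].

tepxfwipkx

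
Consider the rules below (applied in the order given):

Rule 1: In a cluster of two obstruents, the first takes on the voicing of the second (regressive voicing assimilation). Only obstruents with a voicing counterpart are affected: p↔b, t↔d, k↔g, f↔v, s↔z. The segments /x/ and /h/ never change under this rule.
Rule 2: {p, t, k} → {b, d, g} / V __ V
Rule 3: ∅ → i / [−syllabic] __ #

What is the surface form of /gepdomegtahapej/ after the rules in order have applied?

Rule 1 (regressive voicing assimilation): /p/ precedes the voiced obstruent /d/, so it voices to [b] by assimilation. /g/ precedes the voiceless obstruent /t/, so it devoices to [k] by assimilation. /gepdomegtahapej/ → gebdomektahapej.
Rule 2 (intervocalic voicing): /p/ is a voiceless stop between vowels /a/ and /e/, so it voices to [b]. /gebdomektahapej/ → gebdomektahabej.
Rule 3 (final i-epenthesis): the form ends in the consonant /j/, so [i] is inserted word-finally. /gebdomektahabej/ → gebdomektahabeji.

gebdomektahabeji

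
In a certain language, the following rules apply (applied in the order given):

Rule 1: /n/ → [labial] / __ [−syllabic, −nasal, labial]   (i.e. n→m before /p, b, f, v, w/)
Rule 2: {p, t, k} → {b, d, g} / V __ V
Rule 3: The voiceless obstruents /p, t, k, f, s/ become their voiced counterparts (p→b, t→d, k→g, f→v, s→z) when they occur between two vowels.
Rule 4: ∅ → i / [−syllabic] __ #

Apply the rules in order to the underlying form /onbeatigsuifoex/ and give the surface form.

Rule 1 (nasal place assimilation): /n/ precedes the labial consonant /b/, so it assimilates in place to [m]. /onbeatigsuifoex/ → ombeatigsuifoex.
Rule 2 (intervocalic voicing): /t/ is a voiceless stop between vowels /a/ and /i/, so it voices to [d]. /ombeatigsuifoex/ → ombeadigsuifoex.
Rule 3 (intervocalic voicing): /f/ is a voiceless obstruent between vowels /i/ and /o/, so it voices to [v]. /ombeadigsuifoex/ → ombeadigsuivoex.
Rule 4 (final i-epenthesis): the form ends in the consonant /x/, so [i] is inserted word-finally. /ombeadigsuivoex/ → ombeadigsuivoexi.

ombeadigsuivoexi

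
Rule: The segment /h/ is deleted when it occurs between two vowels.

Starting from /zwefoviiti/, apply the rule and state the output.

No segment of /zwefoviiti/ meets the structural description of the rule, so the form surfaces unchanged.

zwefoviiti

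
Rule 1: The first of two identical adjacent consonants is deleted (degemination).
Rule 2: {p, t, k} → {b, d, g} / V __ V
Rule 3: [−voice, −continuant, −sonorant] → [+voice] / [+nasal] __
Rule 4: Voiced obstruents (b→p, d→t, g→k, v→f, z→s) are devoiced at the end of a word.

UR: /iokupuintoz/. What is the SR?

Rule 1 (degemination): no segment meets the environment; /iokupuintoz/ is unchanged.
Rule 2 (intervocalic voicing): /k/ is a voiceless stop between vowels /o/ and /u/, so it voices to [g]. /p/ is a voiceless stop between vowels /u/ and /u/, so it voices to [b]. /iokupuintoz/ → iogubuintoz.
Rule 3 (post-nasal voicing): /t/ is a voiceless stop immediately after the nasal /n/, so it voices to [d]. /iogubuintoz/ → iogubuindoz.
Rule 4 (final devoicing): /z/ is a voiced obstruent in word-final position, so it devoices to [s]. /iogubuindoz/ → iogubuindos.

iogubuindos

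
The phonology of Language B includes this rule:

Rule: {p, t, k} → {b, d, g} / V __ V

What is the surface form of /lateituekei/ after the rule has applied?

ladeiduegei

/t/ is a voiceless stop between vowels /a/ and /e/, so it voices to [d].
/t/ is a voiceless stop between vowels /i/ and /u/, so it voices to [d].
/k/ is a voiceless stop between vowels /e/ and /e/, so it voices to [g].
Surface form: [ladeiduegei].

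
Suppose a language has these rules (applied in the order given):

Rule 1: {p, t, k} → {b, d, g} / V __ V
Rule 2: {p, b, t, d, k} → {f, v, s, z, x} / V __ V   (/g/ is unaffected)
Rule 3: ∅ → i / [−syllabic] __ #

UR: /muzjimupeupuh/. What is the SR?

Rule 1 (intervocalic voicing): /p/ is a voiceless stop between vowels /u/ and /e/, so it voices to [b]. /p/ is a voiceless stop between vowels /u/ and /u/, so it voices to [b]. /muzjimupeupuh/ → muzjimubeubuh.
Rule 2 (intervocalic spirantization): /b/ is a stop between vowels /u/ and /e/, so it spirantizes to the fricative [v]. /b/ is a stop between vowels /u/ and /u/, so it spirantizes to the fricative [v]. /muzjimubeubuh/ → muzjimuveuvuh.
Rule 3 (final i-epenthesis): the form ends in the consonant /h/, so [i] is inserted word-finally. /muzjimuveuvuh/ → muzjimuveuvuhi.

muzjimuveuvuhi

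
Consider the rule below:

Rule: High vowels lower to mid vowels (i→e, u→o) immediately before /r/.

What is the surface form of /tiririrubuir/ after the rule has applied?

/i/ is a high vowel immediately before /r/, so it lowers to [e].
/i/ is a high vowel immediately before /r/, so it lowers to [e].
/i/ is a high vowel immediately before /r/, so it lowers to [e].
/i/ is a high vowel immediately before /r/, so it lowers to [e].
Surface form: [terererubuer].

terererubuer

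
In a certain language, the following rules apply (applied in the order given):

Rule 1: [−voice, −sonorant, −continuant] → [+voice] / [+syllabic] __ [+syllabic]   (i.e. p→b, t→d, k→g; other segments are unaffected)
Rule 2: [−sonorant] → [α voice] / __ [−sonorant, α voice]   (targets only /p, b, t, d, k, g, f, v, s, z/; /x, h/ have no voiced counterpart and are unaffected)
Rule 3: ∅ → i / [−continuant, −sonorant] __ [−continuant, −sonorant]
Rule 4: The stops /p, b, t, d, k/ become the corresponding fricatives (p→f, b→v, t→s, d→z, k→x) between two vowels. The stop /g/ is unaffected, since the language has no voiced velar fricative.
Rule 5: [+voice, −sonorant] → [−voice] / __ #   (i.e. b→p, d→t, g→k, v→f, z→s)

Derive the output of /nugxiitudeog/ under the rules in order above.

Rule 1 (intervocalic voicing): /t/ is a voiceless stop between vowels /i/ and /u/, so it voices to [d]. /nugxiitudeog/ → nugxiidudeog.
Rule 2 (regressive voicing assimilation): /g/ precedes the voiceless obstruent /x/, so it devoices to [k] by assimilation. /nugxiidudeog/ → nukxiidudeog.
Rule 3 (stop-cluster i-epenthesis): no segment meets the environment; /nukxiidudeog/ is unchanged.
Rule 4 (intervocalic spirantization): /d/ is a stop between vowels /i/ and /u/, so it spirantizes to the fricative [z]. /d/ is a stop between vowels /u/ and /e/, so it spirantizes to the fricative [z]. /nukxiidudeog/ → nukxiizuzeog.
Rule 5 (final devoicing): /g/ is a voiced obstruent in word-final position, so it devoices to [k]. /nukxiizuzeog/ → nukxiizuzeok.

nukxiizuzeok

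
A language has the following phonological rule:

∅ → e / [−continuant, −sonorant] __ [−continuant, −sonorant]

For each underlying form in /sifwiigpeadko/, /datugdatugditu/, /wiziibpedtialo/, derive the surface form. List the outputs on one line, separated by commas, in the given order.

/sifwiigpeadko/: /g/ and /p/ form a stop–stop cluster, so [e] is inserted between them. /d/ and /k/ form a stop–stop cluster, so [e] is inserted between them. → [sifwiigepeadeko].
/datugdatugditu/: /g/ and /d/ form a stop–stop cluster, so [e] is inserted between them. /g/ and /d/ form a stop–stop cluster, so [e] is inserted between them. → [datugedatugeditu].
/wiziibpedtialo/: /b/ and /p/ form a stop–stop cluster, so [e] is inserted between them. /d/ and /t/ form a stop–stop cluster, so [e] is inserted between them. → [wiziibepedetialo].

sifwiigepeadeko, datugedatugeditu, wiziibepedetialo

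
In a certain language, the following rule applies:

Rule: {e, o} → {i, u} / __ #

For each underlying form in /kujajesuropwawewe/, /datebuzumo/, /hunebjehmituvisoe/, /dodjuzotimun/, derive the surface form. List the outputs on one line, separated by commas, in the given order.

/kujajesuropwawewe/: /e/ is a mid vowel in word-final position, so it raises to [i]. → [kujajesuropwawewi].
/datebuzumo/: /o/ is a mid vowel in word-final position, so it raises to [u]. → [datebuzumu].
/hunebjehmituvisoe/: /e/ is a mid vowel in word-final position, so it raises to [i]. → [hunebjehmituvisoi].
/dodjuzotimun/: the rule's environment is not met; surfaces unchanged as [dodjuzotimun].

kujajesuropwawewi, datebuzumu, hunebjehmituvisoi, dodjuzotimun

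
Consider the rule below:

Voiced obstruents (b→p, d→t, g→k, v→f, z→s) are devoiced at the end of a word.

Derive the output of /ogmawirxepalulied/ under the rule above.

ogmawirxepaluliet

Scanning /ogmawirxepalulied/: /g/ at position 2 is not in the conditioning environment; /d/ is a voiced obstruent in word-final position, so it devoices to [t].
Result: [ogmawirxepaluliet].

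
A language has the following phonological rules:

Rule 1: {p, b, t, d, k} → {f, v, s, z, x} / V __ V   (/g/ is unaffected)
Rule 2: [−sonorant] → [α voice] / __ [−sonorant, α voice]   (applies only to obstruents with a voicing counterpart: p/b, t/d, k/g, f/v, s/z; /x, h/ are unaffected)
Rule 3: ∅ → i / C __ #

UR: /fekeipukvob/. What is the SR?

Rule 1 (intervocalic spirantization): /k/ is a stop between vowels /e/ and /e/, so it spirantizes to the fricative [x]. /p/ is a stop between vowels /i/ and /u/, so it spirantizes to the fricative [f]. /fekeipukvob/ → fexeifukvob.
Rule 2 (regressive voicing assimilation): /k/ precedes the voiced obstruent /v/, so it voices to [g] by assimilation. /fexeifukvob/ → fexeifugvob.
Rule 3 (final i-epenthesis): the form ends in the consonant /b/, so [i] is inserted word-finally. /fexeifugvob/ → fexeifugvobi.

fexeifugvobi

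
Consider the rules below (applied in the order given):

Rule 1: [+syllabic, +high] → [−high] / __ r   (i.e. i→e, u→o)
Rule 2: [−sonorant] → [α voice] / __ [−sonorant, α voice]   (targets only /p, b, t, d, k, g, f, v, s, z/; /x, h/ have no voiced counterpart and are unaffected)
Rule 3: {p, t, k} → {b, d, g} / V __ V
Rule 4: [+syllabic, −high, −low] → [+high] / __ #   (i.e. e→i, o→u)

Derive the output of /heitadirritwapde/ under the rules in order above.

Rule 1 (pre-rhotic lowering): /i/ is a high vowel immediately before /r/, so it lowers to [e]. /heitadirritwapde/ → heitaderritwapde.
Rule 2 (regressive voicing assimilation): /p/ precedes the voiced obstruent /d/, so it voices to [b] by assimilation. /heitaderritwapde/ → heitaderritwabde.
Rule 3 (intervocalic voicing): /t/ is a voiceless stop between vowels /i/ and /a/, so it voices to [d]. /heitaderritwabde/ → heidaderritwabde.
Rule 4 (final vowel raising): /e/ is a mid vowel in word-final position, so it raises to [i]. /heidaderritwabde/ → heidaderritwabdi.

heidaderritwabdi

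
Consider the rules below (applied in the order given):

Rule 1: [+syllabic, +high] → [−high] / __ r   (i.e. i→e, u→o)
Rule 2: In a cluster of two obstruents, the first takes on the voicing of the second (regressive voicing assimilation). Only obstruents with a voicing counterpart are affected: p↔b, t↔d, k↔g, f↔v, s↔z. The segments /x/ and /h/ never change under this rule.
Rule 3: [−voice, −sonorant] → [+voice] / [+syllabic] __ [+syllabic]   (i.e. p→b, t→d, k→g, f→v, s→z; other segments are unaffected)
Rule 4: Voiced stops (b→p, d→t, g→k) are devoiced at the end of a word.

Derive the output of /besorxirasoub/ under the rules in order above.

bezorxerazoup

Rule 1 (pre-rhotic lowering): /i/ is a high vowel immediately before /r/, so it lowers to [e]. /besorxirasoub/ → besorxerasoub.
Rule 2 (regressive voicing assimilation): no segment meets the environment; /besorxerasoub/ is unchanged.
Rule 3 (intervocalic voicing): /s/ is a voiceless obstruent between vowels /e/ and /o/, so it voices to [z]. /s/ is a voiceless obstruent between vowels /a/ and /o/, so it voices to [z]. /besorxerasoub/ → bezorxerazoub.
Rule 4 (final devoicing): /b/ is a voiced stop in word-final position, so it devoices to [p]. /bezorxerazoub/ → bezorxerazoup.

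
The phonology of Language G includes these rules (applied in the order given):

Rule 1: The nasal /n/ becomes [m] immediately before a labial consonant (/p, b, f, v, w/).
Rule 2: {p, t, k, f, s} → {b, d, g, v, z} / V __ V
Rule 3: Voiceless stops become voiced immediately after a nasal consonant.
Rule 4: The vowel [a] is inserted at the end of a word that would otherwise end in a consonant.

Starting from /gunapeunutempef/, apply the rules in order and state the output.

gunabeunudembefa

Rule 1 (nasal place assimilation): no segment meets the environment; /gunapeunutempef/ is unchanged.
Rule 2 (intervocalic voicing): /p/ is a voiceless obstruent between vowels /a/ and /e/, so it voices to [b]. /t/ is a voiceless obstruent between vowels /u/ and /e/, so it voices to [d]. /gunapeunutempef/ → gunabeunudempef.
Rule 3 (post-nasal voicing): /p/ is a voiceless stop immediately after the nasal /m/, so it voices to [b]. /gunabeunudempef/ → gunabeunudembef.
Rule 4 (final a-epenthesis): the form ends in the consonant /f/, so [a] is inserted word-finally. /gunabeunudembef/ → gunabeunudembefa.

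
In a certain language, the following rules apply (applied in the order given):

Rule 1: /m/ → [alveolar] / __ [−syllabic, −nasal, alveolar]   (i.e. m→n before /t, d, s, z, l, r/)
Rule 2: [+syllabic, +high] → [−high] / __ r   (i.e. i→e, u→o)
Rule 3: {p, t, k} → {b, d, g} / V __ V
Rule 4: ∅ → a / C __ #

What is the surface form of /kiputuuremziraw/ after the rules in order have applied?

kibuduorenzerawa

Rule 1 (nasal place assimilation): /m/ precedes the alveolar consonant /z/, so it assimilates in place to [n]. /kiputuuremziraw/ → kiputuurenziraw.
Rule 2 (pre-rhotic lowering): /u/ is a high vowel immediately before /r/, so it lowers to [o]. /i/ is a high vowel immediately before /r/, so it lowers to [e]. /kiputuurenziraw/ → kiputuorenzeraw.
Rule 3 (intervocalic voicing): /p/ is a voiceless stop between vowels /i/ and /u/, so it voices to [b]. /t/ is a voiceless stop between vowels /u/ and /u/, so it voices to [d]. /kiputuorenzeraw/ → kibuduorenzeraw.
Rule 4 (final a-epenthesis): the form ends in the consonant /w/, so [a] is inserted word-finally. /kibuduorenzeraw/ → kibuduorenzerawa.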